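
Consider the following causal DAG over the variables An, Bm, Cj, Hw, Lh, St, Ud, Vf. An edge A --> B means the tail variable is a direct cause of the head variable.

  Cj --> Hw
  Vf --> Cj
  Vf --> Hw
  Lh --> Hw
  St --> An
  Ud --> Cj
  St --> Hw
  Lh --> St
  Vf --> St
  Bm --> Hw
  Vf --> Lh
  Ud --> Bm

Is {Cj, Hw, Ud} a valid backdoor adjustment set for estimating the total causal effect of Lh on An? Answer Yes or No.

No

Backdoor paths from Lh to An (paths whose first edge points into Lh):
  P1: Lh <- Vf -> St -> An
  P2: Lh <- Vf -> Cj <- Ud -> Bm -> Hw <- St -> An
  P3: Lh <- Vf -> Cj -> Hw <- St -> An
  P4: Lh <- Vf -> Hw <- St -> An
Condition 1 (no descendant of Lh in the set): FAILS — Hw is a descendant of Lh.
Condition 2 (every backdoor path blocked by {Cj, Hw, Ud}):
  P1: open — no interior node is in the conditioning set.
  P2: blocked at fork node Ud ∈ conditioning set.
  P3: blocked at chain node Cj ∈ conditioning set.
  P4: open — collider(s) Hw are conditioned on (or have a conditioned descendant) and no non-collider on the path is in the set.
{Cj, Hw, Ud} does not satisfy the backdoor criterion.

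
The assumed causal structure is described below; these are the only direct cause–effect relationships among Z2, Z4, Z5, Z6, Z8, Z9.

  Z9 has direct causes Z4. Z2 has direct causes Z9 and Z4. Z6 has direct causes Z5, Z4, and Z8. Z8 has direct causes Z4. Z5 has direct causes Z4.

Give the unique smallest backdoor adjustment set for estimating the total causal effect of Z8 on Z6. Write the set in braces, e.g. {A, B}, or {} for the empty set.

Variables eligible for adjustment (non-descendants of Z8, excluding Z8 and Z6): {Z2, Z4, Z5, Z9}.
Backdoor paths from Z8 to Z6:
  P1: Z8 <- Z4 -> Z5 -> Z6
  P2: Z8 <- Z4 -> Z6
The empty set is not sufficient: P1 (Z8 <- Z4 -> Z5 -> Z6) has no collider blocking it and no conditioned non-collider, so it is open.
Try {Z4}:
  P1: blocked at fork node Z4 ∈ conditioning set.
  P2: blocked at fork node Z4 ∈ conditioning set.
{Z4} contains no descendant of Z8 and blocks every backdoor path.
No other singleton works — e.g. {Z9} leaves P1 open — so {Z4} is the unique smallest valid adjustment set.

{Z4}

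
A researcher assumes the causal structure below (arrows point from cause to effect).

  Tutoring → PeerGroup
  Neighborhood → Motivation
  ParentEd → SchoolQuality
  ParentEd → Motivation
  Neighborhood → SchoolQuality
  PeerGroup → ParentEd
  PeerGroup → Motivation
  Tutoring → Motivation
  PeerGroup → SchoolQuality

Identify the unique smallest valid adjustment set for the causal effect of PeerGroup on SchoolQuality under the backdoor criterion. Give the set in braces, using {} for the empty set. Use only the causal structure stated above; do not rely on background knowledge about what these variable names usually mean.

{}

Variables eligible for adjustment (non-descendants of PeerGroup, excluding PeerGroup and SchoolQuality): {Neighborhood, Tutoring}.
Backdoor paths from PeerGroup to SchoolQuality:
  P1: PeerGroup <- Tutoring -> Motivation <- ParentEd -> SchoolQuality
  P2: PeerGroup <- Tutoring -> Motivation <- Neighborhood -> SchoolQuality
Each backdoor path contains an unconditioned collider, so every path is already blocked with the empty conditioning set:
  P1: blocked at collider Motivation (neither it nor any descendant is in the conditioning set).
  P2: blocked at collider Motivation (neither it nor any descendant is in the conditioning set).
The empty set is therefore the unique smallest valid set.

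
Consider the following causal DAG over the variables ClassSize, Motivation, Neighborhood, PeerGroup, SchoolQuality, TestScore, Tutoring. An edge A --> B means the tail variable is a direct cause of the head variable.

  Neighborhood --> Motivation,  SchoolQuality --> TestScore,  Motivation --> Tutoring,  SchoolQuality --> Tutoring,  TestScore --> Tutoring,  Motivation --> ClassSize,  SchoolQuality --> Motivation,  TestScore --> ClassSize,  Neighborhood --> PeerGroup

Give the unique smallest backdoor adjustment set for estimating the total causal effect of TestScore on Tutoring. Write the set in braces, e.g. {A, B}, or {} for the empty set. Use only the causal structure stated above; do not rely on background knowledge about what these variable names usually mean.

Variables eligible for adjustment (non-descendants of TestScore, excluding TestScore and Tutoring): {Motivation, Neighborhood, PeerGroup, SchoolQuality}.
Backdoor paths from TestScore to Tutoring:
  P1: TestScore <- SchoolQuality -> Motivation -> Tutoring
  P2: TestScore <- SchoolQuality -> Tutoring
The empty set is not sufficient: P1 (TestScore <- SchoolQuality -> Motivation -> Tutoring) has no collider blocking it and no conditioned non-collider, so it is open.
Try {SchoolQuality}:
  P1: blocked at fork node SchoolQuality ∈ conditioning set.
  P2: blocked at fork node SchoolQuality ∈ conditioning set.
{SchoolQuality} contains no descendant of TestScore and blocks every backdoor path.
No other singleton works — e.g. {Neighborhood} leaves P1 open — so {SchoolQuality} is the unique smallest valid adjustment set.

{SchoolQuality}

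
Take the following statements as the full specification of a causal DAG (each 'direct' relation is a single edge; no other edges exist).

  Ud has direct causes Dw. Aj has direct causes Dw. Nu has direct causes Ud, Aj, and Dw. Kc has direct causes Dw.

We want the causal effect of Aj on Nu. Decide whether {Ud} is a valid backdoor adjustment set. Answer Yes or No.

Backdoor paths from Aj to Nu (paths whose first edge points into Aj):
  P1: Aj <- Dw -> Ud -> Nu
  P2: Aj <- Dw -> Nu
Condition 1 (no descendant of Aj in the set): holds — descendants of Aj are {Nu}; none are in {Ud}.
Condition 2 (every backdoor path blocked by {Ud}):
  P1: blocked at chain node Ud ∈ conditioning set.
  P2: open — no interior node is in the conditioning set.
{Ud} does not satisfy the backdoor criterion.

No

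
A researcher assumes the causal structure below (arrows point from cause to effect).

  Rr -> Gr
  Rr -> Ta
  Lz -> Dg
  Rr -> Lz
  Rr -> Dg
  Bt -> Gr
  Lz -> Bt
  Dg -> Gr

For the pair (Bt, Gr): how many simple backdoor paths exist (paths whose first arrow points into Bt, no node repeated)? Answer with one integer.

A backdoor path from Bt to Gr is any simple undirected path whose first edge points into Bt (i.e. leaves Bt via a parent).
Parents of Bt: {Lz}.
Enumerating:
  P1: Bt <- Lz <- Rr -> Dg -> Gr
  P2: Bt <- Lz <- Rr -> Gr
  P3: Bt <- Lz -> Dg <- Rr -> Gr
  P4: Bt <- Lz -> Dg -> Gr
That exhausts the simple backdoor paths. Count: 4.

4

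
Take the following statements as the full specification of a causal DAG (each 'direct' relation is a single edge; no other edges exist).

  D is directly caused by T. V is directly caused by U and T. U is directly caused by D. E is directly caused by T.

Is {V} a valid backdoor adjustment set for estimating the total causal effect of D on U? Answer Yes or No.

No

Backdoor paths from D to U (paths whose first edge points into D):
  P1: D <- T -> V <- U
Condition 1 (no descendant of D in the set): FAILS — V is a descendant of D.
Condition 2 (every backdoor path blocked by {V}):
  P1: open — collider(s) V are conditioned on (or have a conditioned descendant) and no non-collider on the path is in the set.
{V} does not satisfy the backdoor criterion.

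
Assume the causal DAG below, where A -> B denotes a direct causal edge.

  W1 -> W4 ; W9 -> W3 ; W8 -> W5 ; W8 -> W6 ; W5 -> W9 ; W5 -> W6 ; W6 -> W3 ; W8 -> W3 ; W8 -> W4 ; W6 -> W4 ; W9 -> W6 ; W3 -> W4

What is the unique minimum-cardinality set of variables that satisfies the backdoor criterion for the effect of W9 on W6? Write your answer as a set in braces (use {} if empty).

{W5}

Variables eligible for adjustment (non-descendants of W9, excluding W9 and W6): {W1, W5, W8}.
Backdoor paths from W9 to W6:
  P1: W9 <- W5 <- W8 -> W6
  P2: W9 <- W5 <- W8 -> W3 <- W6
  P3: W9 <- W5 <- W8 -> W3 -> W4 <- W6
  P4: W9 <- W5 <- W8 -> W4 <- W6
  P5: W9 <- W5 <- W8 -> W4 <- W3 <- W6
  P6: W9 <- W5 -> W6
The empty set is not sufficient: P1 (W9 <- W5 <- W8 -> W6) has no collider blocking it and no conditioned non-collider, so it is open.
Try {W5}:
  P1: blocked at chain node W5 ∈ conditioning set.
  P2: blocked at chain node W5 ∈ conditioning set.
  P3: blocked at chain node W5 ∈ conditioning set.
  P4: blocked at chain node W5 ∈ conditioning set.
  P5: blocked at chain node W5 ∈ conditioning set.
  P6: blocked at fork node W5 ∈ conditioning set.
{W5} contains no descendant of W9 and blocks every backdoor path.
No other singleton works — e.g. {W1} leaves P1 open — so {W5} is the unique smallest valid adjustment set.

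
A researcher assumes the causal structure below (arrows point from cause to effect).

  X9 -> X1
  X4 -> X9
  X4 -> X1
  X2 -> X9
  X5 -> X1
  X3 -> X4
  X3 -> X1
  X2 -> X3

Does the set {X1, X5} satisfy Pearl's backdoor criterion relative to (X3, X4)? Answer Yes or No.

No

Backdoor paths from X3 to X4 (paths whose first edge points into X3):
  P1: X3 <- X2 -> X9 <- X4
  P2: X3 <- X2 -> X9 -> X1 <- X4
Condition 1 (no descendant of X3 in the set): FAILS — X1 is a descendant of X3.
Condition 2 (every backdoor path blocked by {X1, X5}):
  P1: open — collider(s) X9 are conditioned on (or have a conditioned descendant) and no non-collider on the path is in the set.
  P2: open — collider(s) X1 are conditioned on (or have a conditioned descendant) and no non-collider on the path is in the set.
{X1, X5} does not satisfy the backdoor criterion.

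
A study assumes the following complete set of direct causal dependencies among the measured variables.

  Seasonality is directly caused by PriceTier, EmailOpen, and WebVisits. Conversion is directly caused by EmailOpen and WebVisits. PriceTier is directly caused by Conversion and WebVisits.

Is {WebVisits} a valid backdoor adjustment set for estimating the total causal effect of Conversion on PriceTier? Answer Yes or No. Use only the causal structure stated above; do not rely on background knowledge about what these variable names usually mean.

Yes

Backdoor paths from Conversion to PriceTier (paths whose first edge points into Conversion):
  P1: Conversion <- EmailOpen -> Seasonality <- WebVisits -> PriceTier
  P2: Conversion <- EmailOpen -> Seasonality <- PriceTier
  P3: Conversion <- WebVisits -> PriceTier
  P4: Conversion <- WebVisits -> Seasonality <- PriceTier
Condition 1 (no descendant of Conversion in the set): holds — descendants of Conversion are {PriceTier, Seasonality}; none are in {WebVisits}.
Condition 2 (every backdoor path blocked by {WebVisits}):
  P1: blocked at collider Seasonality (neither it nor any descendant is in the conditioning set).
  P2: blocked at collider Seasonality (neither it nor any descendant is in the conditioning set).
  P3: blocked at fork node WebVisits ∈ conditioning set.
  P4: blocked at fork node WebVisits ∈ conditioning set.
{WebVisits} satisfies the backdoor criterion.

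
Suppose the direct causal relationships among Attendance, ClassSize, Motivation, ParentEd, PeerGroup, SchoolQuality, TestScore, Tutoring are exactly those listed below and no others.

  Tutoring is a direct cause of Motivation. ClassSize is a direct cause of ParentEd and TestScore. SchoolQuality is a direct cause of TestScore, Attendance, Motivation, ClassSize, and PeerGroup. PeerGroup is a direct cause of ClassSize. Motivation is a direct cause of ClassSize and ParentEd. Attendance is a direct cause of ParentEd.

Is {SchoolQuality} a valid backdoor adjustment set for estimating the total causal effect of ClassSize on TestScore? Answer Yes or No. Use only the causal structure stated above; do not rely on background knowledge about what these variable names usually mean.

Yes

Backdoor paths from ClassSize to TestScore (paths whose first edge points into ClassSize):
  P1: ClassSize <- SchoolQuality -> TestScore
  P2: ClassSize <- Motivation <- SchoolQuality -> TestScore
  P3: ClassSize <- Motivation -> ParentEd <- Attendance <- SchoolQuality -> TestScore
  P4: ClassSize <- PeerGroup <- SchoolQuality -> TestScore
Condition 1 (no descendant of ClassSize in the set): holds — descendants of ClassSize are {ParentEd, TestScore}; none are in {SchoolQuality}.
Condition 2 (every backdoor path blocked by {SchoolQuality}):
  P1: blocked at fork node SchoolQuality ∈ conditioning set.
  P2: blocked at fork node SchoolQuality ∈ conditioning set.
  P3: blocked at collider ParentEd (neither it nor any descendant is in the conditioning set).
  P4: blocked at fork node SchoolQuality ∈ conditioning set.
{SchoolQuality} satisfies the backdoor criterion.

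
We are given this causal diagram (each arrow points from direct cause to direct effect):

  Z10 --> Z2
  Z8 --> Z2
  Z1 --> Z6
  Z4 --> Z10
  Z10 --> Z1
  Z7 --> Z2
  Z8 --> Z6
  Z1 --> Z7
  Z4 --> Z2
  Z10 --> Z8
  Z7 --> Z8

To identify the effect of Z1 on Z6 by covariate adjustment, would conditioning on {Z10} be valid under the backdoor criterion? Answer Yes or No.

Yes

Backdoor paths from Z1 to Z6 (paths whose first edge points into Z1):
  P1: Z1 <- Z10 <- Z4 -> Z2 <- Z7 -> Z8 -> Z6
  P2: Z1 <- Z10 <- Z4 -> Z2 <- Z8 -> Z6
  P3: Z1 <- Z10 -> Z8 -> Z6
  P4: Z1 <- Z10 -> Z2 <- Z7 -> Z8 -> Z6
  P5: Z1 <- Z10 -> Z2 <- Z8 -> Z6
Condition 1 (no descendant of Z1 in the set): holds — descendants of Z1 are {Z2, Z6, Z7, Z8}; none are in {Z10}.
Condition 2 (every backdoor path blocked by {Z10}):
  P1: blocked at chain node Z10 ∈ conditioning set.
  P2: blocked at chain node Z10 ∈ conditioning set.
  P3: blocked at fork node Z10 ∈ conditioning set.
  P4: blocked at fork node Z10 ∈ conditioning set.
  P5: blocked at fork node Z10 ∈ conditioning set.
{Z10} satisfies the backdoor criterion.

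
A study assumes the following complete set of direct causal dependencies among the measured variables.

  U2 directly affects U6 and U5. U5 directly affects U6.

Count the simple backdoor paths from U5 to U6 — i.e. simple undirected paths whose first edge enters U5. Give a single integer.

A backdoor path from U5 to U6 is any simple undirected path whose first edge points into U5 (i.e. leaves U5 via a parent).
Parents of U5: {U2}.
Enumerating:
  P1: U5 <- U2 -> U6
That exhausts the simple backdoor paths. Count: 1.

1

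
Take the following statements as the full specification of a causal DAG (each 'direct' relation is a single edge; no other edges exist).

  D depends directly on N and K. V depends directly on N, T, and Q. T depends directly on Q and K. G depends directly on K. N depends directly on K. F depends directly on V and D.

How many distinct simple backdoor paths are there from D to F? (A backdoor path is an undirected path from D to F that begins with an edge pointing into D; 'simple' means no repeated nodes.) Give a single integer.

A backdoor path from D to F is any simple undirected path whose first edge points into D (i.e. leaves D via a parent).
Parents of D: {K, N}.
Enumerating:
  P1: D <- K -> T <- Q -> V -> F
  P2: D <- K -> T -> V -> F
  P3: D <- K -> N -> V -> F
  P4: D <- N <- K -> T <- Q -> V -> F
  P5: D <- N <- K -> T -> V -> F
  P6: D <- N -> V -> F
That exhausts the simple backdoor paths. Count: 6.

6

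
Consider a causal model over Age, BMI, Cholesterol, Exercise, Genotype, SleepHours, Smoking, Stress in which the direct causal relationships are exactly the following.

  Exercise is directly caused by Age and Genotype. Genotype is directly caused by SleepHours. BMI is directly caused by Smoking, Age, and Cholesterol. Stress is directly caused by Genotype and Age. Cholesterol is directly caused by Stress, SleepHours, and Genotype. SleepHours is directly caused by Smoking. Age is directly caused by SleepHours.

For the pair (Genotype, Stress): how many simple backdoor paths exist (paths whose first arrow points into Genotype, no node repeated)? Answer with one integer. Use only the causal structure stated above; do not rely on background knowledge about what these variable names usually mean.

A backdoor path from Genotype to Stress is any simple undirected path whose first edge points into Genotype (i.e. leaves Genotype via a parent).
Parents of Genotype: {SleepHours}.
Enumerating:
  P1: Genotype <- SleepHours <- Smoking -> BMI <- Age -> Stress
  P2: Genotype <- SleepHours <- Smoking -> BMI <- Cholesterol <- Stress
  P3: Genotype <- SleepHours -> Age -> Stress
  P4: Genotype <- SleepHours -> Age -> BMI <- Cholesterol <- Stress
  P5: Genotype <- SleepHours -> Cholesterol <- Stress
  P6: Genotype <- SleepHours -> Cholesterol -> BMI <- Age -> Stress
That exhausts the simple backdoor paths. Count: 6.

6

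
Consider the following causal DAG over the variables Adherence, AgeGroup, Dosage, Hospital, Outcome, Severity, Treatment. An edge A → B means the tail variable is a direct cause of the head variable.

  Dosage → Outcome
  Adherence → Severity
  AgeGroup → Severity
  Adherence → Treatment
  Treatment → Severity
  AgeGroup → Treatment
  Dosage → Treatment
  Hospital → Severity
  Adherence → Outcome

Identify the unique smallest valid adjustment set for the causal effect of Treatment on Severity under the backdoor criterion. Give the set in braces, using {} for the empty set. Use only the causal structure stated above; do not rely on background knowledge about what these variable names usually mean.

Variables eligible for adjustment (non-descendants of Treatment, excluding Treatment and Severity): {Adherence, AgeGroup, Dosage, Hospital, Outcome}.
Backdoor paths from Treatment to Severity:
  P1: Treatment <- AgeGroup -> Severity
  P2: Treatment <- Dosage -> Outcome <- Adherence -> Severity
  P3: Treatment <- Adherence -> Severity
The empty set is not sufficient: P1 (Treatment <- AgeGroup -> Severity) has no collider blocking it and no conditioned non-collider, so it is open.
Try {Adherence, AgeGroup}:
  P1: blocked at fork node AgeGroup ∈ conditioning set.
  P2: blocked at collider Outcome (neither it nor any descendant is in the conditioning set).
  P3: blocked at fork node Adherence ∈ conditioning set.
{Adherence, AgeGroup} contains no descendant of Treatment and blocks every backdoor path.
Every element of {Adherence, AgeGroup} is needed (dropping Adherence leaves P3 open; dropping AgeGroup leaves P1 open), so no proper subset is valid.
Among all size-2 subsets of the eligible variables, only {Adherence, AgeGroup} blocks every backdoor path, so it is the unique smallest valid adjustment set.

{Adherence, AgeGroup}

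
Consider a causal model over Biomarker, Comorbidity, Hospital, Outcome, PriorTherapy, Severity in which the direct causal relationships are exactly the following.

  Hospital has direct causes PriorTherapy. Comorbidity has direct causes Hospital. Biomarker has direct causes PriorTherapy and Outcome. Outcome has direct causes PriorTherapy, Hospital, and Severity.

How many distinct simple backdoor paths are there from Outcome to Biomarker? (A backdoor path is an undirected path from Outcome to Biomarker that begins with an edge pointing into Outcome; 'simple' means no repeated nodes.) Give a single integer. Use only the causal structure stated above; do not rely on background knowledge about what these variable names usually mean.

2

A backdoor path from Outcome to Biomarker is any simple undirected path whose first edge points into Outcome (i.e. leaves Outcome via a parent).
Parents of Outcome: {Hospital, PriorTherapy, Severity}.
Enumerating:
  P1: Outcome <- PriorTherapy -> Biomarker
  P2: Outcome <- Hospital <- PriorTherapy -> Biomarker
That exhausts the simple backdoor paths. Count: 2.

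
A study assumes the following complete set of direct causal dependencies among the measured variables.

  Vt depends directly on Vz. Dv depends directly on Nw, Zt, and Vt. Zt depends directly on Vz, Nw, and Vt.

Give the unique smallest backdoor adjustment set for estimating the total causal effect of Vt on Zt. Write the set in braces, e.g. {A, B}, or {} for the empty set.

{Vz}

Variables eligible for adjustment (non-descendants of Vt, excluding Vt and Zt): {Nw, Vz}.
Backdoor paths from Vt to Zt:
  P1: Vt <- Vz -> Zt
The empty set is not sufficient: P1 (Vt <- Vz -> Zt) has no collider blocking it and no conditioned non-collider, so it is open.
Try {Vz}:
  P1: blocked at fork node Vz ∈ conditioning set.
{Vz} contains no descendant of Vt and blocks every backdoor path.
No other singleton works — e.g. {Nw} leaves P1 open — so {Vz} is the unique smallest valid adjustment set.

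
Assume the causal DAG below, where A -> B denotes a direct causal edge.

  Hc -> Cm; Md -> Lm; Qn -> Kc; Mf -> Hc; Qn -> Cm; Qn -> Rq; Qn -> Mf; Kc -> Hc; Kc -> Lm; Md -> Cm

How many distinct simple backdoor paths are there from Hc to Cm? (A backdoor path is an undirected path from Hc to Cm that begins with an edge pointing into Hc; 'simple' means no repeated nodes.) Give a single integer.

4

A backdoor path from Hc to Cm is any simple undirected path whose first edge points into Hc (i.e. leaves Hc via a parent).
Parents of Hc: {Kc, Mf}.
Enumerating:
  P1: Hc <- Mf <- Qn -> Kc -> Lm <- Md -> Cm
  P2: Hc <- Mf <- Qn -> Cm
  P3: Hc <- Kc <- Qn -> Cm
  P4: Hc <- Kc -> Lm <- Md -> Cm
That exhausts the simple backdoor paths. Count: 4.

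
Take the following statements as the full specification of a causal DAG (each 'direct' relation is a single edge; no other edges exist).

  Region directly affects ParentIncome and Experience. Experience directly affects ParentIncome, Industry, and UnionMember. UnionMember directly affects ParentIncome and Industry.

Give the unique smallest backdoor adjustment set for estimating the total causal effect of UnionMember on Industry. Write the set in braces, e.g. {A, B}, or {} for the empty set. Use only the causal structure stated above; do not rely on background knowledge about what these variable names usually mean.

{Experience}

Variables eligible for adjustment (non-descendants of UnionMember, excluding UnionMember and Industry): {Experience, Region}.
Backdoor paths from UnionMember to Industry:
  P1: UnionMember <- Experience -> Industry
The empty set is not sufficient: P1 (UnionMember <- Experience -> Industry) has no collider blocking it and no conditioned non-collider, so it is open.
Try {Experience}:
  P1: blocked at fork node Experience ∈ conditioning set.
{Experience} contains no descendant of UnionMember and blocks every backdoor path.
No other singleton works — e.g. {Region} leaves P1 open — so {Experience} is the unique smallest valid adjustment set.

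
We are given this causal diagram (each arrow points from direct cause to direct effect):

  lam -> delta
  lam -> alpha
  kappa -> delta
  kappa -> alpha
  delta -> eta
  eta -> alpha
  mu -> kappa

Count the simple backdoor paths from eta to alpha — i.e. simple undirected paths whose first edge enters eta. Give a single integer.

A backdoor path from eta to alpha is any simple undirected path whose first edge points into eta (i.e. leaves eta via a parent).
Parents of eta: {delta}.
Enumerating:
  P1: eta <- delta <- lam -> alpha
  P2: eta <- delta <- kappa -> alpha
That exhausts the simple backdoor paths. Count: 2.

2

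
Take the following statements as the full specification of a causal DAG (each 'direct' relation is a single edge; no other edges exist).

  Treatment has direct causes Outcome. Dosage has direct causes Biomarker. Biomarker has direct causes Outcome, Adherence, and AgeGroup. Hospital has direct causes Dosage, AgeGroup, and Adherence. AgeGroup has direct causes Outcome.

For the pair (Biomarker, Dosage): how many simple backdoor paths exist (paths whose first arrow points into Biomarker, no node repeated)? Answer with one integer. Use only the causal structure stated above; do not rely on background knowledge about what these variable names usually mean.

3

A backdoor path from Biomarker to Dosage is any simple undirected path whose first edge points into Biomarker (i.e. leaves Biomarker via a parent).
Parents of Biomarker: {Adherence, AgeGroup, Outcome}.
Enumerating:
  P1: Biomarker <- Outcome -> AgeGroup -> Hospital <- Dosage
  P2: Biomarker <- AgeGroup -> Hospital <- Dosage
  P3: Biomarker <- Adherence -> Hospital <- Dosage
That exhausts the simple backdoor paths. Count: 3.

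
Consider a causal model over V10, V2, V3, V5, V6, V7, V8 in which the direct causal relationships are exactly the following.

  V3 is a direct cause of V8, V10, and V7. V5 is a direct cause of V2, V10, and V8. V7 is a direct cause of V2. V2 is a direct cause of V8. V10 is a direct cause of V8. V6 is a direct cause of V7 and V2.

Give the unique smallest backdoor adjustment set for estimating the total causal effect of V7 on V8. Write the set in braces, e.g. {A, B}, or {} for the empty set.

{V3, V6}

Variables eligible for adjustment (non-descendants of V7, excluding V7 and V8): {V10, V3, V5, V6}.
Backdoor paths from V7 to V8:
  P1: V7 <- V6 -> V2 <- V5 -> V10 <- V3 -> V8
  P2: V7 <- V6 -> V2 <- V5 -> V10 -> V8
  P3: V7 <- V6 -> V2 <- V5 -> V8
  P4: V7 <- V6 -> V2 -> V8
  P5: V7 <- V3 -> V10 <- V5 -> V2 -> V8
  P6: V7 <- V3 -> V10 <- V5 -> V8
  P7: V7 <- V3 -> V10 -> V8
  P8: V7 <- V3 -> V8
The empty set is not sufficient: P4 (V7 <- V6 -> V2 -> V8) has no collider blocking it and no conditioned non-collider, so it is open.
Try {V3, V6}:
  P1: blocked at fork node V6 ∈ conditioning set.
  P2: blocked at fork node V6 ∈ conditioning set.
  P3: blocked at fork node V6 ∈ conditioning set.
  P4: blocked at fork node V6 ∈ conditioning set.
  P5: blocked at fork node V3 ∈ conditioning set.
  P6: blocked at fork node V3 ∈ conditioning set.
  P7: blocked at fork node V3 ∈ conditioning set.
  P8: blocked at fork node V3 ∈ conditioning set.
{V3, V6} contains no descendant of V7 and blocks every backdoor path.
Every element of {V3, V6} is needed (dropping V3 leaves P7 open; dropping V6 leaves P4 open), so no proper subset is valid.
Among all size-2 subsets of the eligible variables, only {V3, V6} blocks every backdoor path, so it is the unique smallest valid adjustment set.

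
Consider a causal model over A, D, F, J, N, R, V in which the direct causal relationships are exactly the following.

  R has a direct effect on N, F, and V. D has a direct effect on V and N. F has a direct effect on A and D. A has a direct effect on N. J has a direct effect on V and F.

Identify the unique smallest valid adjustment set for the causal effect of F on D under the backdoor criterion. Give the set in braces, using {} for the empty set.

{}

Variables eligible for adjustment (non-descendants of F, excluding F and D): {J, R}.
Backdoor paths from F to D:
  P1: F <- J -> V <- R -> N <- D
  P2: F <- J -> V <- D
  P3: F <- R -> V <- D
  P4: F <- R -> N <- D
Each backdoor path contains an unconditioned collider, so every path is already blocked with the empty conditioning set:
  P1: blocked at collider V (neither it nor any descendant is in the conditioning set).
  P2: blocked at collider V (neither it nor any descendant is in the conditioning set).
  P3: blocked at collider V (neither it nor any descendant is in the conditioning set).
  P4: blocked at collider N (neither it nor any descendant is in the conditioning set).
The empty set is therefore the unique smallest valid set.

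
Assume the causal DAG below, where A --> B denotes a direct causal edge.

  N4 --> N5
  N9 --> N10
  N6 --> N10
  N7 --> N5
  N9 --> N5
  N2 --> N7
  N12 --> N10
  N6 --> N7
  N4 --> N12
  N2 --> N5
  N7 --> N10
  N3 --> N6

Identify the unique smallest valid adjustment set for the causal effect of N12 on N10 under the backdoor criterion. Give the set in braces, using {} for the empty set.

{}

Variables eligible for adjustment (non-descendants of N12, excluding N12 and N10): {N2, N3, N4, N5, N6, N7, N9}.
Backdoor paths from N12 to N10:
  P1: N12 <- N4 -> N5 <- N9 -> N10
  P2: N12 <- N4 -> N5 <- N2 -> N7 <- N6 -> N10
  P3: N12 <- N4 -> N5 <- N2 -> N7 -> N10
  P4: N12 <- N4 -> N5 <- N7 <- N6 -> N10
  P5: N12 <- N4 -> N5 <- N7 -> N10
Each backdoor path contains an unconditioned collider, so every path is already blocked with the empty conditioning set:
  P1: blocked at collider N5 (neither it nor any descendant is in the conditioning set).
  P2: blocked at collider N5 (neither it nor any descendant is in the conditioning set).
  P3: blocked at collider N5 (neither it nor any descendant is in the conditioning set).
  P4: blocked at collider N5 (neither it nor any descendant is in the conditioning set).
  P5: blocked at collider N5 (neither it nor any descendant is in the conditioning set).
The empty set is therefore the unique smallest valid set.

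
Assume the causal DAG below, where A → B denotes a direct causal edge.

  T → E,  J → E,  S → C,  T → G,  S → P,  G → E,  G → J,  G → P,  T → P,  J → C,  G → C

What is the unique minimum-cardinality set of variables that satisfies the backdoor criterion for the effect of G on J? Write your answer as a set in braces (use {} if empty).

Variables eligible for adjustment (non-descendants of G, excluding G and J): {S, T}.
Backdoor paths from G to J:
  P1: G <- T -> P <- S -> C <- J
  P2: G <- T -> E <- J
Each backdoor path contains an unconditioned collider, so every path is already blocked with the empty conditioning set:
  P1: blocked at collider P (neither it nor any descendant is in the conditioning set).
  P2: blocked at collider E (neither it nor any descendant is in the conditioning set).
The empty set is therefore the unique smallest valid set.

{}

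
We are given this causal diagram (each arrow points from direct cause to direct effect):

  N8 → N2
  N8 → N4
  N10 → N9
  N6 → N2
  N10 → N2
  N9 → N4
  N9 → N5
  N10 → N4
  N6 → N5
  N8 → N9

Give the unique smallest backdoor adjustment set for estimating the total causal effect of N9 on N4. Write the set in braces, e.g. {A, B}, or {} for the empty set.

Variables eligible for adjustment (non-descendants of N9, excluding N9 and N4): {N10, N2, N6, N8}.
Backdoor paths from N9 to N4:
  P1: N9 <- N10 -> N2 <- N8 -> N4
  P2: N9 <- N10 -> N4
  P3: N9 <- N8 -> N2 <- N10 -> N4
  P4: N9 <- N8 -> N4
The empty set is not sufficient: P2 (N9 <- N10 -> N4) has no collider blocking it and no conditioned non-collider, so it is open.
Try {N10, N8}:
  P1: blocked at fork node N10 ∈ conditioning set.
  P2: blocked at fork node N10 ∈ conditioning set.
  P3: blocked at fork node N8 ∈ conditioning set.
  P4: blocked at fork node N8 ∈ conditioning set.
{N10, N8} contains no descendant of N9 and blocks every backdoor path.
Every element of {N10, N8} is needed (dropping N10 leaves P2 open; dropping N8 leaves P4 open), so no proper subset is valid.
Among all size-2 subsets of the eligible variables, only {N10, N8} blocks every backdoor path, so it is the unique smallest valid adjustment set.

{N10, N8}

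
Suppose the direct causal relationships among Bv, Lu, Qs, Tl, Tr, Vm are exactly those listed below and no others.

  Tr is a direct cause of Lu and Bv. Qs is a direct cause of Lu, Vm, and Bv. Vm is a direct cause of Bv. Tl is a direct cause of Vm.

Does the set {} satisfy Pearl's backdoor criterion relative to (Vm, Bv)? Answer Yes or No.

Backdoor paths from Vm to Bv (paths whose first edge points into Vm):
  P1: Vm <- Qs -> Lu <- Tr -> Bv
  P2: Vm <- Qs -> Bv
Condition 1 (no descendant of Vm in the set): holds — descendants of Vm are {Bv}; none are in {}.
Condition 2 (every backdoor path blocked by {}):
  P1: blocked at collider Lu (neither it nor any descendant is in the conditioning set).
  P2: open — no interior node is in the conditioning set.
{} does not satisfy the backdoor criterion.

No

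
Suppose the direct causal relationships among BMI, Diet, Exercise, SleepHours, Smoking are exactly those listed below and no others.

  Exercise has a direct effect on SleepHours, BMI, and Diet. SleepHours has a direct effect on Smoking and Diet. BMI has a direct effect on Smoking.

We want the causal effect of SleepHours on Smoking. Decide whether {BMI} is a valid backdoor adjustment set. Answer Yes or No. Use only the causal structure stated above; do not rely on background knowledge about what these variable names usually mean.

Backdoor paths from SleepHours to Smoking (paths whose first edge points into SleepHours):
  P1: SleepHours <- Exercise -> BMI -> Smoking
Condition 1 (no descendant of SleepHours in the set): holds — descendants of SleepHours are {Diet, Smoking}; none are in {BMI}.
Condition 2 (every backdoor path blocked by {BMI}):
  P1: blocked at chain node BMI ∈ conditioning set.
{BMI} satisfies the backdoor criterion.

Yes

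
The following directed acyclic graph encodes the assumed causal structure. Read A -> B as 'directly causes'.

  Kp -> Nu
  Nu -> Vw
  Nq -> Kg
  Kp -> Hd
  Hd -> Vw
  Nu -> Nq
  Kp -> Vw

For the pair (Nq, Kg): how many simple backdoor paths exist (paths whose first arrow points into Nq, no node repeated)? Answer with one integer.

A backdoor path from Nq to Kg is any simple undirected path whose first edge points into Nq (i.e. leaves Nq via a parent).
Parents of Nq: {Nu}.
No simple path from any parent of Nq reaches Kg without revisiting Nq, so there are no backdoor paths.

0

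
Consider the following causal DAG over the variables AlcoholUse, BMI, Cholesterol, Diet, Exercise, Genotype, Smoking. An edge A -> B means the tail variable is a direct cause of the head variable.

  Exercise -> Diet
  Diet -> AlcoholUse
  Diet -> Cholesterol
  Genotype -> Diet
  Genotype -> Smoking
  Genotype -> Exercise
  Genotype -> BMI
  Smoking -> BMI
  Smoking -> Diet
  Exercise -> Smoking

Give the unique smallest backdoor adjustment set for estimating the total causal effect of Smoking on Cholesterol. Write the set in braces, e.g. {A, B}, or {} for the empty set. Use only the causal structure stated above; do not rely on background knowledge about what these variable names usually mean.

Variables eligible for adjustment (non-descendants of Smoking, excluding Smoking and Cholesterol): {Exercise, Genotype}.
Backdoor paths from Smoking to Cholesterol:
  P1: Smoking <- Genotype -> Exercise -> Diet -> Cholesterol
  P2: Smoking <- Genotype -> Diet -> Cholesterol
  P3: Smoking <- Exercise <- Genotype -> Diet -> Cholesterol
  P4: Smoking <- Exercise -> Diet -> Cholesterol
The empty set is not sufficient: P1 (Smoking <- Genotype -> Exercise -> Diet -> Cholesterol) has no collider blocking it and no conditioned non-collider, so it is open.
Try {Exercise, Genotype}:
  P1: blocked at fork node Genotype ∈ conditioning set.
  P2: blocked at fork node Genotype ∈ conditioning set.
  P3: blocked at chain node Exercise ∈ conditioning set.
  P4: blocked at fork node Exercise ∈ conditioning set.
{Exercise, Genotype} contains no descendant of Smoking and blocks every backdoor path.
Every element of {Exercise, Genotype} is needed (dropping Exercise leaves P4 open; dropping Genotype leaves P2 open), so no proper subset is valid.
Among all size-2 subsets of the eligible variables, only {Exercise, Genotype} blocks every backdoor path, so it is the unique smallest valid adjustment set.

{Exercise, Genotype}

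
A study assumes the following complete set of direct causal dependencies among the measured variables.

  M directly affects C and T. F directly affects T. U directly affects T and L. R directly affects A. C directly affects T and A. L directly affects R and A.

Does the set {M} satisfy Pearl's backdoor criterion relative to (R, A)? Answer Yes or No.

Backdoor paths from R to A (paths whose first edge points into R):
  P1: R <- L <- U -> T <- M -> C -> A
  P2: R <- L <- U -> T <- C -> A
  P3: R <- L -> A
Condition 1 (no descendant of R in the set): holds — descendants of R are {A}; none are in {M}.
Condition 2 (every backdoor path blocked by {M}):
  P1: blocked at collider T (neither it nor any descendant is in the conditioning set).
  P2: blocked at collider T (neither it nor any descendant is in the conditioning set).
  P3: open — no interior node is in the conditioning set.
{M} does not satisfy the backdoor criterion.

No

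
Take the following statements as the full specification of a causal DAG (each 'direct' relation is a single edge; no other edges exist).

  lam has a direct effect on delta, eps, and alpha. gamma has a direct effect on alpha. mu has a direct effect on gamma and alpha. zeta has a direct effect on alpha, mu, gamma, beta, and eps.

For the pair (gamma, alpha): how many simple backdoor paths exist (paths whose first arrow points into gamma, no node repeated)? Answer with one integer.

6

A backdoor path from gamma to alpha is any simple undirected path whose first edge points into gamma (i.e. leaves gamma via a parent).
Parents of gamma: {mu, zeta}.
Enumerating:
  P1: gamma <- zeta -> mu -> alpha
  P2: gamma <- zeta -> eps <- lam -> alpha
  P3: gamma <- zeta -> alpha
  P4: gamma <- mu <- zeta -> eps <- lam -> alpha
  P5: gamma <- mu <- zeta -> alpha
  P6: gamma <- mu -> alpha
That exhausts the simple backdoor paths. Count: 6.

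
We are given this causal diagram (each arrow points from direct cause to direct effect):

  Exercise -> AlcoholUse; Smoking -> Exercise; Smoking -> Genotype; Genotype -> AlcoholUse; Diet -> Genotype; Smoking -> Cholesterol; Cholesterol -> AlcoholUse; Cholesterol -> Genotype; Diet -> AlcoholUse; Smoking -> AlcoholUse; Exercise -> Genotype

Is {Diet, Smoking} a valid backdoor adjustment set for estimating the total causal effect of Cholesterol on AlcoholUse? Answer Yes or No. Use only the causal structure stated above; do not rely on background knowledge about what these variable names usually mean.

Yes

Backdoor paths from Cholesterol to AlcoholUse (paths whose first edge points into Cholesterol):
  P1: Cholesterol <- Smoking -> Exercise -> Genotype <- Diet -> AlcoholUse
  P2: Cholesterol <- Smoking -> Exercise -> Genotype -> AlcoholUse
  P3: Cholesterol <- Smoking -> Exercise -> AlcoholUse
  P4: Cholesterol <- Smoking -> Genotype <- Diet -> AlcoholUse
  P5: Cholesterol <- Smoking -> Genotype <- Exercise -> AlcoholUse
  P6: Cholesterol <- Smoking -> Genotype -> AlcoholUse
  P7: Cholesterol <- Smoking -> AlcoholUse
Condition 1 (no descendant of Cholesterol in the set): holds — descendants of Cholesterol are {AlcoholUse, Genotype}; none are in {Diet, Smoking}.
Condition 2 (every backdoor path blocked by {Diet, Smoking}):
  P1: blocked at fork node Smoking ∈ conditioning set.
  P2: blocked at fork node Smoking ∈ conditioning set.
  P3: blocked at fork node Smoking ∈ conditioning set.
  P4: blocked at fork node Smoking ∈ conditioning set.
  P5: blocked at fork node Smoking ∈ conditioning set.
  P6: blocked at fork node Smoking ∈ conditioning set.
  P7: blocked at fork node Smoking ∈ conditioning set.
{Diet, Smoking} satisfies the backdoor criterion.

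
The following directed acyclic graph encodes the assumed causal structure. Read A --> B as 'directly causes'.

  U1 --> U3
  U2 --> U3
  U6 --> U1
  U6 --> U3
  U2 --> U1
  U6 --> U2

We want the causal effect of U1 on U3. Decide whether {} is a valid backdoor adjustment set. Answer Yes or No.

No

Backdoor paths from U1 to U3 (paths whose first edge points into U1):
  P1: U1 <- U6 -> U2 -> U3
  P2: U1 <- U6 -> U3
  P3: U1 <- U2 <- U6 -> U3
  P4: U1 <- U2 -> U3
Condition 1 (no descendant of U1 in the set): holds — descendants of U1 are {U3}; none are in {}.
Condition 2 (every backdoor path blocked by {}):
  P1: open — no interior node is in the conditioning set.
  P2: open — no interior node is in the conditioning set.
  P3: open — no interior node is in the conditioning set.
  P4: open — no interior node is in the conditioning set.
{} does not satisfy the backdoor criterion.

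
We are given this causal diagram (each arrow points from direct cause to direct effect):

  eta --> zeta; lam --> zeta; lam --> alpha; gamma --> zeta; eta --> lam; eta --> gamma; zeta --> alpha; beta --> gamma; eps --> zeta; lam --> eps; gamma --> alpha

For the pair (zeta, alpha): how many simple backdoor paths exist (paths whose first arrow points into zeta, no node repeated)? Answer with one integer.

A backdoor path from zeta to alpha is any simple undirected path whose first edge points into zeta (i.e. leaves zeta via a parent).
Parents of zeta: {eps, eta, gamma, lam}.
Enumerating:
  P1: zeta <- eta -> gamma -> alpha
  P2: zeta <- eta -> lam -> alpha
  P3: zeta <- gamma <- eta -> lam -> alpha
  P4: zeta <- gamma -> alpha
  P5: zeta <- lam <- eta -> gamma -> alpha
  P6: zeta <- lam -> alpha
  P7: zeta <- eps <- lam <- eta -> gamma -> alpha
  P8: zeta <- eps <- lam -> alpha
That exhausts the simple backdoor paths. Count: 8.

8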